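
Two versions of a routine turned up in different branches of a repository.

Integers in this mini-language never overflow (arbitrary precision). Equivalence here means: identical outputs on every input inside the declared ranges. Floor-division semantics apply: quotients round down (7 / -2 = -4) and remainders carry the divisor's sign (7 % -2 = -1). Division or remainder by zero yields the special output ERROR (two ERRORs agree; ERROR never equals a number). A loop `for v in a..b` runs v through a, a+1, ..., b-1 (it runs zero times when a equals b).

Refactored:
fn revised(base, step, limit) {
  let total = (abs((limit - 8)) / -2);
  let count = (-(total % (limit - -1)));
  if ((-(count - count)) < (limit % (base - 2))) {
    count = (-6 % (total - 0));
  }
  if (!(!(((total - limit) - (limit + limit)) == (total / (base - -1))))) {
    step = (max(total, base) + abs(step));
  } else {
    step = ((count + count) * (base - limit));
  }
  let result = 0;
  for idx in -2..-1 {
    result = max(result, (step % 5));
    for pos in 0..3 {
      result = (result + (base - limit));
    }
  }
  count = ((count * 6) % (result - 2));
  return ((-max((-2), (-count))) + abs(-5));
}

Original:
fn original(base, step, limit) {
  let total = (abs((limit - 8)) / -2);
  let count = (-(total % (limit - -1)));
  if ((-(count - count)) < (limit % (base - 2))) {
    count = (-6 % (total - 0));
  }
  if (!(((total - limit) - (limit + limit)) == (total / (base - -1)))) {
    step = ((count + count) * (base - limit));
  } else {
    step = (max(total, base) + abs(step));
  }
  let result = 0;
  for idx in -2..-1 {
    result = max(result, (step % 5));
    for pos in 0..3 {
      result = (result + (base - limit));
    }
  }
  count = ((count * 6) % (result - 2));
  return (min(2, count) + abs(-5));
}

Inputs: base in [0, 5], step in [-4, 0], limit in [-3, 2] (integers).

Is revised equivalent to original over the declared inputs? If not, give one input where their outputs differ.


Reading the diff, among the changes: min/max/abs usage differs, boolean connective usage differs.
One worked example (base=4, step=-1, limit=-3) — original: total becomes -6; next count becomes 0; next ((-(count - count)) < (limit % (base - 2))) evaluates to true; next count becomes 0; next (!(((total - limit) - (limit + limit)) == (total / (base - -1)))) evaluates to true; next step becomes 0; next result becomes 0; next at idx=-2:; next result becomes 0; next at pos=0:; next result becomes 7; next at pos=1:; next result becomes 14; next at pos=2:; next result becomes 21; next count becomes 0; next final value 5; revised: total becomes -6; next count becomes 0; next ((-(count - count)) < (limit % (base - 2))) evaluates to true; next count becomes 0; next (!(!(((total - limit) - (limit + limit)) == (total / (base - -1))))) evaluates to false; next step becomes 0; next result becomes 0; next at idx=-2:; next result becomes 0; next at pos=0:; next result becomes 7; next at pos=1:; next result becomes 14; next at pos=2:; next result becomes 21; next count becomes 0; next final value 5; agreement on 5.
An exhaustive pass over the 180 declared inputs shows identical outputs.
verdict: equivalent


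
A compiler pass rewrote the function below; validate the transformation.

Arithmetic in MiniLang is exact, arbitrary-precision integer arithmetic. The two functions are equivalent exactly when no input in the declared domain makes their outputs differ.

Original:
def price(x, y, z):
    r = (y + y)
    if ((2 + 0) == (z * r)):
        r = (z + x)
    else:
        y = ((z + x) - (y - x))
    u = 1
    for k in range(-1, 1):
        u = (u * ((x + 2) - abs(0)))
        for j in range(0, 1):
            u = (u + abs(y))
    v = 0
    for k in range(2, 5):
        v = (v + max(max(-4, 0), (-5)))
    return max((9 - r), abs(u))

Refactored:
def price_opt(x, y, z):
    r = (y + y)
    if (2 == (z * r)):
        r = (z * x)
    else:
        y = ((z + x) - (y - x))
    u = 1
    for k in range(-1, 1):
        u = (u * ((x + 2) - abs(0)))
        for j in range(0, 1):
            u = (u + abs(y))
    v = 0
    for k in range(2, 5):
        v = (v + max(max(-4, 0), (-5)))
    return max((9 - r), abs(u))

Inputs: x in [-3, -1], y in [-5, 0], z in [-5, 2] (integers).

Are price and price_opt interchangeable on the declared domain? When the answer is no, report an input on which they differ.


Evaluate both at x=-3, y=-1, z=-1.
price: r becomes -2; next ((2 + 0) == (z * r)) evaluates to true; next r becomes -4; next u becomes 1; next at k=-1:; next u becomes -1; next at j=0:; next u becomes 0; next at k=0:; next u becomes 0; next at j=0:; next u becomes 1; next v becomes 0; next at k=2:; next v becomes 0; next at k=3:; next v becomes 0; next at k=4:; next v becomes 0; next final value 13
price_opt: r becomes -2; next (2 == (z * r)) evaluates to true; next r becomes 3; next u becomes 1; next at k=-1:; next u becomes -1; next at j=0:; next u becomes 0; next at k=0:; next u becomes 0; next at j=0:; next u becomes 1; next v becomes 0; next at k=2:; next v becomes 0; next at k=3:; next v becomes 0; next at k=4:; next v becomes 0; next final value 6
13 against 6: the behavior changed.
verdict: not equivalent; witness: x=-3, y=-1, z=-1


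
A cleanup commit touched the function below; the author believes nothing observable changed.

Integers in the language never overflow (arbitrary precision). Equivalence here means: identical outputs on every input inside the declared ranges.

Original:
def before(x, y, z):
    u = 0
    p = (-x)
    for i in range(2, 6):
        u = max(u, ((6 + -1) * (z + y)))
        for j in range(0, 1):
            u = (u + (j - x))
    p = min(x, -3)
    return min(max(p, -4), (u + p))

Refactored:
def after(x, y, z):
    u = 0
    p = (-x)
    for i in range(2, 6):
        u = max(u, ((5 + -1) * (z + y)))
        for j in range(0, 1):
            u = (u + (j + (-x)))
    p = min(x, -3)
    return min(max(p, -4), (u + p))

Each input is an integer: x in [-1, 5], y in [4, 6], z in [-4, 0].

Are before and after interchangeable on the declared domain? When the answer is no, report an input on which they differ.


Take x=5, y=4, z=-3.
before: u becomes 0; next p becomes -5; next at i=2:; next u becomes 5; next at j=0:; next u becomes 0; next at i=3:; next u becomes 5; next at j=0:; next u becomes 0; next at i=4:; next u becomes 5; next at j=0:; next u becomes 0; next at i=5:; next u becomes 5; next at j=0:; next u becomes 0; next p becomes -3; next final value -3
after: u becomes 0; next p becomes -5; next at i=2:; next u becomes 4; next at j=0:; next u becomes -1; next at i=3:; next u becomes 4; next at j=0:; next u becomes -1; next at i=4:; next u becomes 4; next at j=0:; next u becomes -1; next at i=5:; next u becomes 4; next at j=0:; next u becomes -1; next p becomes -3; next final value -4
-3 vs -4 — the two versions disagree here.
verdict: not equivalent; witness: x=5, y=4, z=-3


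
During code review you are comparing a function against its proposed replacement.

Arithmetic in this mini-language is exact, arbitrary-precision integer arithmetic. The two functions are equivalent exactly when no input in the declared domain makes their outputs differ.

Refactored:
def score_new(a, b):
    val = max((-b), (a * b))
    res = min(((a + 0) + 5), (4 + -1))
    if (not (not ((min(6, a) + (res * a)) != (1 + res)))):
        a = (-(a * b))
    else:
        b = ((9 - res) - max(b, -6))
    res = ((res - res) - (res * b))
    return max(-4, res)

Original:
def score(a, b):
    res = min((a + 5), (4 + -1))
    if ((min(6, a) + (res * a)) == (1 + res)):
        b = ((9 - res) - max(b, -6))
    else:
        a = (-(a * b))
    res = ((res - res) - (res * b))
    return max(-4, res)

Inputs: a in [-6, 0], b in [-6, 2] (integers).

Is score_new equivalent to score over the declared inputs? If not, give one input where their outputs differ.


Changes here: comparison usage differs; and local variable names differ; and min/max/abs usage differs; and boolean connective usage differs; and arithmetic usage differs; and statement counts differ; and constant usage differs; the full 63-point sweep finds no disagreement.
verdict: equivalent


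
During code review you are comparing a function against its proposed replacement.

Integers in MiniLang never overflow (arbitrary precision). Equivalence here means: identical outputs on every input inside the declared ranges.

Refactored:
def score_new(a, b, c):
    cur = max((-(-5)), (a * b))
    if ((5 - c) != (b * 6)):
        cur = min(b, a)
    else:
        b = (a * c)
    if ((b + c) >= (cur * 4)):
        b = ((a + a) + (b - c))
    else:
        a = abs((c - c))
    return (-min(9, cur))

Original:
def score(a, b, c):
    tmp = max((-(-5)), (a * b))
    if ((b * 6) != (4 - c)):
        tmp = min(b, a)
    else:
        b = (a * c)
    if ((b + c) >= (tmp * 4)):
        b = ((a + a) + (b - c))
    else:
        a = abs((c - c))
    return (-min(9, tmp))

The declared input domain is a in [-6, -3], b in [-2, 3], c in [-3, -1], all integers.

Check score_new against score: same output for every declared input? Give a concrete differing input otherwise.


Run the pair on a=-6, b=1, c=-2.
score: tmp=5, then ((b * 6) != (4 - c)) is false, then b=12, then ((b + c) >= (tmp * 4)) is false, then a=0, then returns -5
score_new: cur=5, then ((5 - c) != (b * 6)) is true, then cur=-6, then ((b + c) >= (cur * 4)) is true, then b=-9, then returns 6
-5 vs 6 — the two versions disagree here.
verdict: not equivalent; witness: a=-6, b=1, c=-2


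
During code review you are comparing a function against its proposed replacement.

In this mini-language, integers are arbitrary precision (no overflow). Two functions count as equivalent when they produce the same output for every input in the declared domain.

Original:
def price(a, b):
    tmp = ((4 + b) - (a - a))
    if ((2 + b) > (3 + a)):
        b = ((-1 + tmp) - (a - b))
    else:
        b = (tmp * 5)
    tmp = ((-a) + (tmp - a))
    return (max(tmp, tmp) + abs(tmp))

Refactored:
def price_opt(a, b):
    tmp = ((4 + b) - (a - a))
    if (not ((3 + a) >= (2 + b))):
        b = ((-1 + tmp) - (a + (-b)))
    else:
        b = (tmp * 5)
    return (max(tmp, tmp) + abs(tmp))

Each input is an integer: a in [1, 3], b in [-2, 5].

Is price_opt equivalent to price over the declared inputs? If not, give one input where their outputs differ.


There is a counterexample at a=1, b=-2: 0 on one side, 4 on the other.
price: tmp := 2 | ((2 + b) > (3 + a)): false | b := 10 | tmp := 0 | result 0
price_opt: tmp := 2 | (not ((3 + a) >= (2 + b))): false | b := 10 | result 4
verdict: not equivalent; witness: a=1, b=-2


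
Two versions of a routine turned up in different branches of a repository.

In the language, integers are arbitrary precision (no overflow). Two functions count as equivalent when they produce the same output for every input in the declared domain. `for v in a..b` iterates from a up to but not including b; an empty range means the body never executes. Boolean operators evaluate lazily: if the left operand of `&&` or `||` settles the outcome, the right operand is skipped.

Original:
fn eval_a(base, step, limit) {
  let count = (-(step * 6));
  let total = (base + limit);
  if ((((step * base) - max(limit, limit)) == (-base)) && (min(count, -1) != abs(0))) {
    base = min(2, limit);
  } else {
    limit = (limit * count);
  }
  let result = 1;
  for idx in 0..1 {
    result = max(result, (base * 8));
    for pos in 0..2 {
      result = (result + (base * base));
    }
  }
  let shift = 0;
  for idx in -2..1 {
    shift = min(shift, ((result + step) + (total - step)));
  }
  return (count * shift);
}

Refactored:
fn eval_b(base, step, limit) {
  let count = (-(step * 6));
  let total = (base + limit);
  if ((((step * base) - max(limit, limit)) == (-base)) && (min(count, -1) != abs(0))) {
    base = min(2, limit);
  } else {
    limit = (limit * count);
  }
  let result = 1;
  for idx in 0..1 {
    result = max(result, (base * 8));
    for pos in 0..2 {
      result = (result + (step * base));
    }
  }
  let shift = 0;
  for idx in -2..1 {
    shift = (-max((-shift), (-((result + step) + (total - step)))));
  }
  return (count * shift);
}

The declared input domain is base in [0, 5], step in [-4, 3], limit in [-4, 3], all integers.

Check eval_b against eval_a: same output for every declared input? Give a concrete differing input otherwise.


The rewrite breaks on base=1, step=-4, limit=-4, where the results are 0 and -72.
eval_a: count = 24; total = -3; ((((step * base) - max(limit, limit)) == (-base)) && (min(count, -1) != abs(0))) -> false; limit = -96; result = 1; [idx=0]; result = 8; [pos=0]; result = 9; [pos=1]; result = 10; shift = 0; [idx=-2]; shift = 0; [idx=-1]; shift = 0; [idx=0]; shift = 0; return 0
eval_b: count = 24; total = -3; ((((step * base) - max(limit, limit)) == (-base)) && (min(count, -1) != abs(0))) -> false; limit = -96; result = 1; [idx=0]; result = 8; [pos=0]; result = 4; [pos=1]; result = 0; shift = 0; [idx=-2]; shift = -3; [idx=-1]; shift = -3; [idx=0]; shift = -3; return -72
verdict: not equivalent; witness: base=1, step=-4, limit=-4


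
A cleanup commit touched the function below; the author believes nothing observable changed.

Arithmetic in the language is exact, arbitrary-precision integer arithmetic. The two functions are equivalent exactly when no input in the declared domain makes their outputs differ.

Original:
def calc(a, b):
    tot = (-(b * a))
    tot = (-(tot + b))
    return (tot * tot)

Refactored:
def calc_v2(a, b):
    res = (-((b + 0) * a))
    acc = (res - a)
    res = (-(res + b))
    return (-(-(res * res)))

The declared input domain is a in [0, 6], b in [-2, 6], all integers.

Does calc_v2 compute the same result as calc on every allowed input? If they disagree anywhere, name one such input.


Reading the diff, among the changes: statement counts differ, and local variable names differ, and constant usage differs, and arithmetic usage differs.
As a probe, take a=2, b=-1: calc runs tot becomes 2; next tot becomes -1; next final value 1; calc_v2 runs res becomes 2; next acc becomes 0; next res becomes -1; next final value 1; both end at 1.
Across all 63 domain points the two functions coincide.
verdict: equivalent


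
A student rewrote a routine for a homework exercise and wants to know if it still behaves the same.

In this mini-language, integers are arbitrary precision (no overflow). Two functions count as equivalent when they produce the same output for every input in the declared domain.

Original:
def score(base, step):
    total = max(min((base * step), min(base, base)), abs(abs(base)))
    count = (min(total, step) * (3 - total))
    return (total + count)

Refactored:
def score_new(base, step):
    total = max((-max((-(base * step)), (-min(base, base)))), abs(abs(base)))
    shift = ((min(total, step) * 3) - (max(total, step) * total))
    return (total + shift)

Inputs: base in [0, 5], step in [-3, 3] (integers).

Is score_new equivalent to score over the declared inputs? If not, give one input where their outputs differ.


There is a counterexample at base=1, step=-3: -5 on one side, -9 on the other.
score: total becomes 1; next count becomes -6; next final value -5
score_new: total becomes 1; next shift becomes -10; next final value -9
verdict: not equivalent; witness: base=1, step=-3


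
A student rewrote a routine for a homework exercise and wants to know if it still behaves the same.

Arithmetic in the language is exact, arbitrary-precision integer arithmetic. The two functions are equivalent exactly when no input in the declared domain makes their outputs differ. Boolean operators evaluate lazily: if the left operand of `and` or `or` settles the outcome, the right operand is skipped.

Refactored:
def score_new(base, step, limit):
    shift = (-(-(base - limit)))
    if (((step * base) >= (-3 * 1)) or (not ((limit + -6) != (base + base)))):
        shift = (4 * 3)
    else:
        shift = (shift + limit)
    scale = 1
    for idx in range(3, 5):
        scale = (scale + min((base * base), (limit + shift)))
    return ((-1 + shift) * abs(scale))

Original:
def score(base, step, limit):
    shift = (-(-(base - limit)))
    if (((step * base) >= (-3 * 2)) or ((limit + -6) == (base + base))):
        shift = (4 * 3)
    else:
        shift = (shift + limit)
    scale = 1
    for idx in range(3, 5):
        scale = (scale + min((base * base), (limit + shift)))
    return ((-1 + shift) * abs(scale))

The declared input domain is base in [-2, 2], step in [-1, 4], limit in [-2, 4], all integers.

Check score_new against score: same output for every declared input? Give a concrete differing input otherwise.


On input base=-2, step=2, limit=-2, score returns 99 while score_new returns -21.
verdict: not equivalent; witness: base=-2, step=2, limit=-2


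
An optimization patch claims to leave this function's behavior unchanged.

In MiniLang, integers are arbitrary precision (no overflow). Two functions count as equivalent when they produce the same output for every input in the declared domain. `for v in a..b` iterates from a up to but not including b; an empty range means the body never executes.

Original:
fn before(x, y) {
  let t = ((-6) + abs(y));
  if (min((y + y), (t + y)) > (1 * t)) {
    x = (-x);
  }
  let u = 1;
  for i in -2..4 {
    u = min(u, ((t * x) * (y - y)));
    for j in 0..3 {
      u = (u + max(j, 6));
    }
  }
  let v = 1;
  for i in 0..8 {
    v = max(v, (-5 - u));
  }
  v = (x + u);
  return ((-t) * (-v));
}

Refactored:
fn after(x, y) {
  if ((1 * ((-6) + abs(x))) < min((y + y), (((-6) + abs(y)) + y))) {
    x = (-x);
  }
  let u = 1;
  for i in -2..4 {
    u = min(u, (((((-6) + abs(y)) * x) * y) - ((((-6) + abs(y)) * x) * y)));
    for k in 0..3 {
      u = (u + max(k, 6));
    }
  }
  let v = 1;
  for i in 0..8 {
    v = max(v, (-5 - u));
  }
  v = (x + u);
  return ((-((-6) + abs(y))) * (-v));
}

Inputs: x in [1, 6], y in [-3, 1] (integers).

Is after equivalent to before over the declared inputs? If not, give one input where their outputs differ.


On input x=2, y=1, before returns -80 while after returns -100.
verdict: not equivalent; witness: x=2, y=1


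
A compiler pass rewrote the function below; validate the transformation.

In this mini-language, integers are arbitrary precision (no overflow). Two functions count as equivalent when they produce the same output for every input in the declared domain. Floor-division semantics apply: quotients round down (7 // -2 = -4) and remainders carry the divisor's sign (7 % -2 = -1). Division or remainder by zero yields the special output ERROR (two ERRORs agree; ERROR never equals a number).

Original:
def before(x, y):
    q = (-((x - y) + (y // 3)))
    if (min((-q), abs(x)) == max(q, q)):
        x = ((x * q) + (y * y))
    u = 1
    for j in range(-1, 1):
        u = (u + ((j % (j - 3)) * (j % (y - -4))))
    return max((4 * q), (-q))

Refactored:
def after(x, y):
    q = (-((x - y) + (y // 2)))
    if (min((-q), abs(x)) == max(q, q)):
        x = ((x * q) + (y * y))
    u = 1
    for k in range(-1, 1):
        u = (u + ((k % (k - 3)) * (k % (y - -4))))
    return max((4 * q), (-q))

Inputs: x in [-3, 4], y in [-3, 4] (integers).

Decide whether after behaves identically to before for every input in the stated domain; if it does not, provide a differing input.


Try x=-3, y=-3.
before: q becomes 1; next (min((-q), abs(x)) == max(q, q)) evaluates to false; next u becomes 1; next at j=-1:; next u becomes 1; next at j=0:; next u becomes 1; next final value 4
after: q becomes 2; next (min((-q), abs(x)) == max(q, q)) evaluates to false; next u becomes 1; next at k=-1:; next u becomes 1; next at k=0:; next u becomes 1; next final value 8
4 and 8 differ, so these are not the same function on this domain.
verdict: not equivalent; witness: x=-3, y=-3


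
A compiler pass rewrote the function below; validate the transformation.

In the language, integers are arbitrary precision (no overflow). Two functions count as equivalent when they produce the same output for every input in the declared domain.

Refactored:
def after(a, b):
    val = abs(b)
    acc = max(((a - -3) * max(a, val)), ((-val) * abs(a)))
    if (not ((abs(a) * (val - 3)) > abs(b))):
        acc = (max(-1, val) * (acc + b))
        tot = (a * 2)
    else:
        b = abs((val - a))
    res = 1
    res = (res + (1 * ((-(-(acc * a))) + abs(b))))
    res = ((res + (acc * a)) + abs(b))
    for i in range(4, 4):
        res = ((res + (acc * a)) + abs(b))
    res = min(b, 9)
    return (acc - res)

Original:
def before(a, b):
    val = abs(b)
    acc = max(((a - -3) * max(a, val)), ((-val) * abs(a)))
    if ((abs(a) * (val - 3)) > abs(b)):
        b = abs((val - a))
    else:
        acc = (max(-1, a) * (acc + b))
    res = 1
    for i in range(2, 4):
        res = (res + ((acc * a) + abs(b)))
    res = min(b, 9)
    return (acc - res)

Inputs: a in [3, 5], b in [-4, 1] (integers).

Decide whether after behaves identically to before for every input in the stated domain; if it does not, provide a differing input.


The rewrite breaks on a=3, b=-4, where the results are 64 and 84.
before: val becomes 4; next acc becomes 24; next ((abs(a) * (val - 3)) > abs(b)) evaluates to false; next acc becomes 60; next res becomes 1; next at i=2:; next res becomes 185; next at i=3:; next res becomes 369; next res becomes -4; next final value 64
after: val becomes 4; next acc becomes 24; next (not ((abs(a) * (val - 3)) > abs(b))) evaluates to true; next acc becomes 80; next tot becomes 6; next res becomes 1; next res becomes 245; next res becomes 489; next i never enters its loop body; next res becomes -4; next final value 84
verdict: not equivalent; witness: a=3, b=-4


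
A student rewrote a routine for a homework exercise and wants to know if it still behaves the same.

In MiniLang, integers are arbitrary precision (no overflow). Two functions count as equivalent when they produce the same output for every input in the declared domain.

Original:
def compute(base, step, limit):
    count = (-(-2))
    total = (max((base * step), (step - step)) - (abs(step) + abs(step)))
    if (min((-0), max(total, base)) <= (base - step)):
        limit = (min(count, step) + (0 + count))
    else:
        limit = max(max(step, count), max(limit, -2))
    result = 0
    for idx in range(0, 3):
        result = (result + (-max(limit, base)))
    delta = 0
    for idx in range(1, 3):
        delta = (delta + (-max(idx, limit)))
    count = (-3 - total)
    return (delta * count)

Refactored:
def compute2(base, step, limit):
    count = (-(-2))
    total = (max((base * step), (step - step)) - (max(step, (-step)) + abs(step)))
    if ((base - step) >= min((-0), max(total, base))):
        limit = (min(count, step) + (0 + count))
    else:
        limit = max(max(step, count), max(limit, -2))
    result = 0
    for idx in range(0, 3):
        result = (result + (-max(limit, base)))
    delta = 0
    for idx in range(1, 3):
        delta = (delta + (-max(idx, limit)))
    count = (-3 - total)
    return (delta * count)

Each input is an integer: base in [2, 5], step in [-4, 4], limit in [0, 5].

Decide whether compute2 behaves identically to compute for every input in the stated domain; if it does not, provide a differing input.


Comparing the listings, the differences include: min/max/abs usage differs; and comparison usage differs.
Spot check at base=2, step=1, limit=0 — compute: count=2, then total=0, then (min((-0), max(total, base)) <= (base - step)) is true, then limit=3, then result=0, then (idx=0), then result=-3, then (idx=1), then result=-6, then (idx=2), then result=-9, then delta=0, then (idx=1), then delta=-3, then (idx=2), then delta=-6, then count=-3, then returns 18. compute2: count=2, then total=0, then ((base - step) >= min((-0), max(total, base))) is true, then limit=3, then result=0, then (idx=0), then result=-3, then (idx=1), then result=-6, then (idx=2), then result=-9, then delta=0, then (idx=1), then delta=-3, then (idx=2), then delta=-6, then count=-3, then returns 18. Both give 18.
Checked all 216 inputs in the declared domain: the outputs agree on every one.
verdict: equivalent


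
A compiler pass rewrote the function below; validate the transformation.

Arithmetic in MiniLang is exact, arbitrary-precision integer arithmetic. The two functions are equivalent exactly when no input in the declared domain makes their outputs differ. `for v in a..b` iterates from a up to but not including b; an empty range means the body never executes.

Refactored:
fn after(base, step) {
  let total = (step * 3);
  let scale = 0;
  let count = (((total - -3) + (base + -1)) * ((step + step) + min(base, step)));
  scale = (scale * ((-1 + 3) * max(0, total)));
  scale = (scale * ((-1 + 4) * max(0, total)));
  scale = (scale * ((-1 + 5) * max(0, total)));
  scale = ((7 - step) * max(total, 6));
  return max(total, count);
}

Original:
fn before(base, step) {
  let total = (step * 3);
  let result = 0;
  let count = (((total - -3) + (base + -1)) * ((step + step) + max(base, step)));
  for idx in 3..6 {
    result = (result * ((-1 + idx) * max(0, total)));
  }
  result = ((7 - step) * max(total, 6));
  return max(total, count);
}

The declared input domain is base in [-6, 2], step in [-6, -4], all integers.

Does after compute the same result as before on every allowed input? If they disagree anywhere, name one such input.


Consider the input base=-6, step=-5.
before: total = -15; result = 0; count = 285; [idx=3]; result = 0; [idx=4]; result = 0; [idx=5]; result = 0; result = 72; return 285
after: total = -15; scale = 0; count = 304; scale = 0; scale = 0; scale = 0; scale = 72; return 304
285 vs 304 — the two versions disagree here.
verdict: not equivalent; witness: base=-6, step=-5


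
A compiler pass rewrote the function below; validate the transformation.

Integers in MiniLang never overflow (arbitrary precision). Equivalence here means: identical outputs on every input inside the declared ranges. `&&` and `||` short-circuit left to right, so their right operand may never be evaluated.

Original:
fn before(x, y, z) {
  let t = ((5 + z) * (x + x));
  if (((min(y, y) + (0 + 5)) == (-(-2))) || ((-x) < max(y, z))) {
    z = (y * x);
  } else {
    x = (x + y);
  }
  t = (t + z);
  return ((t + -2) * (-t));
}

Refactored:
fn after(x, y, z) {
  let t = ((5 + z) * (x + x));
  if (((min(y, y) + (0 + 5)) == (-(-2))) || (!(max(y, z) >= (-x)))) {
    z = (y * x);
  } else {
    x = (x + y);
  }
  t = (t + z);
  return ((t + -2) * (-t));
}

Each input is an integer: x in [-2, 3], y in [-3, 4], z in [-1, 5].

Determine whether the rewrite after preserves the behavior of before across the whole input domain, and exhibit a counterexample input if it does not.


Take x=-2, y=-2, z=-1.
before: t becomes -16; next (((min(y, y) + (0 + 5)) == (-(-2))) || ((-x) < max(y, z))) evaluates to false; next x becomes -4; next t becomes -17; next final value -323
after: t becomes -16; next (((min(y, y) + (0 + 5)) == (-(-2))) || (!(max(y, z) >= (-x)))) evaluates to true; next z becomes 4; next t becomes -12; next final value -168
-323 and -168 differ, so these are not the same function on this domain.
verdict: not equivalent; witness: x=-2, y=-2, z=-1


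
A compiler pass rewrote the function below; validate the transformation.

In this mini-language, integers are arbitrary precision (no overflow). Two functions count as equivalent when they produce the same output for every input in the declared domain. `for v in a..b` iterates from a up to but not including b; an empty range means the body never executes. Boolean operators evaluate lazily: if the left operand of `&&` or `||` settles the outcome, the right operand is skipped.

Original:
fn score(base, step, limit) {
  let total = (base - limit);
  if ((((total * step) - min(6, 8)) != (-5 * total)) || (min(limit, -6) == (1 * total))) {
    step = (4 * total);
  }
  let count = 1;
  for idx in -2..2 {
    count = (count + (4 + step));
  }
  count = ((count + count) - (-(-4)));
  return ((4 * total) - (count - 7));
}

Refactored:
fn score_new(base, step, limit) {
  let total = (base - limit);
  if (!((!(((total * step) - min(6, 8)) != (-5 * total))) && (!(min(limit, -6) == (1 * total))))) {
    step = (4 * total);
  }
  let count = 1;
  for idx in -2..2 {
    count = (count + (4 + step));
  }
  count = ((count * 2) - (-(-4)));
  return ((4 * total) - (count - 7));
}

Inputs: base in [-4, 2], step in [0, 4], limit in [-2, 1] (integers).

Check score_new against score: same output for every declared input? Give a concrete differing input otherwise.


Changes here: boolean connective usage differs, plus constant usage differs, plus arithmetic usage differs; the full 140-point sweep finds no disagreement.
verdict: equivalent


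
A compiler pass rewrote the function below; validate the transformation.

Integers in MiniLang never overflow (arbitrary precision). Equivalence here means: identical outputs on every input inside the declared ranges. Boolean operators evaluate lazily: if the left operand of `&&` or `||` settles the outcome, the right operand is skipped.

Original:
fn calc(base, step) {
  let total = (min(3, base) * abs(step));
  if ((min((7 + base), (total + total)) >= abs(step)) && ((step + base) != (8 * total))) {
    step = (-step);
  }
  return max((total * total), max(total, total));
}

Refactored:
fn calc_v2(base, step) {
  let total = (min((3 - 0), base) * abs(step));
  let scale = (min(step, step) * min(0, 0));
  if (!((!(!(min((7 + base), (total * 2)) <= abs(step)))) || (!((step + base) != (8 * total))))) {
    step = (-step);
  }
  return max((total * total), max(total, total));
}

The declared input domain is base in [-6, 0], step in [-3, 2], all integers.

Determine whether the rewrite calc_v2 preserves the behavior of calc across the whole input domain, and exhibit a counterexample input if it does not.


Equivalent. One difference looks behavioral, but it never changes the outcome for any declared input.
An exhaustive pass over the 42 declared inputs shows identical outputs.
Tracing base=-4, step=1: calc: total = -4; ((min((7 + base), (total + total)) >= abs(step)) && ((step + base) != (8 * total))) -> false; return 16 | calc_v2: total = -4; scale = 0; (!((!(!(min((7 + base), (total * 2)) <= abs(step)))) || (!((step + base) != (8 * total))))) -> false; return 16 — matching result 16.
verdict: equivalent


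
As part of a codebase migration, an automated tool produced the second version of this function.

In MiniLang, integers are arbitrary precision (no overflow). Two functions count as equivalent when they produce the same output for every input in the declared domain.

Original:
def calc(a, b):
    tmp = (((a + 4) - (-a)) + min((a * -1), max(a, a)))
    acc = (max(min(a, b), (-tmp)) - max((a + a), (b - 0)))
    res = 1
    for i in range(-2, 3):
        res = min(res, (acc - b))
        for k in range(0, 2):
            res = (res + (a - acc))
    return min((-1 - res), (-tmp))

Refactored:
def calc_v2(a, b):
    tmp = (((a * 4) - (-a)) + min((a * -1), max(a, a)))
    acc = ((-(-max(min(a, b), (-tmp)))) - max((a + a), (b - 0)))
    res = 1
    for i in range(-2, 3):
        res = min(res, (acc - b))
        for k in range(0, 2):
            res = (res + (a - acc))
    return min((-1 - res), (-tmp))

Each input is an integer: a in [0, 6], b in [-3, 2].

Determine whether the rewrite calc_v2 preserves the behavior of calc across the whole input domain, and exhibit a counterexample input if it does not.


Consider the input a=0, b=-3.
calc: tmp = 4; acc = -3; res = 1; [i=-2]; res = 0; [k=0]; res = 3; [k=1]; res = 6; [i=-1]; res = 0; [k=0]; res = 3; [k=1]; res = 6; [i=0]; res = 0; [k=0]; res = 3; [k=1]; res = 6; [i=1]; res = 0; [k=0]; res = 3; [k=1]; res = 6; [i=2]; res = 0; [k=0]; res = 3; [k=1]; res = 6; return -7
calc_v2: tmp = 0; acc = 0; res = 1; [i=-2]; res = 1; [k=0]; res = 1; [k=1]; res = 1; [i=-1]; res = 1; [k=0]; res = 1; [k=1]; res = 1; [i=0]; res = 1; [k=0]; res = 1; [k=1]; res = 1; [i=1]; res = 1; [k=0]; res = 1; [k=1]; res = 1; [i=2]; res = 1; [k=0]; res = 1; [k=1]; res = 1; return -2
-7 and -2 differ, so these are not the same function on this domain.
verdict: not equivalent; witness: a=0, b=-3


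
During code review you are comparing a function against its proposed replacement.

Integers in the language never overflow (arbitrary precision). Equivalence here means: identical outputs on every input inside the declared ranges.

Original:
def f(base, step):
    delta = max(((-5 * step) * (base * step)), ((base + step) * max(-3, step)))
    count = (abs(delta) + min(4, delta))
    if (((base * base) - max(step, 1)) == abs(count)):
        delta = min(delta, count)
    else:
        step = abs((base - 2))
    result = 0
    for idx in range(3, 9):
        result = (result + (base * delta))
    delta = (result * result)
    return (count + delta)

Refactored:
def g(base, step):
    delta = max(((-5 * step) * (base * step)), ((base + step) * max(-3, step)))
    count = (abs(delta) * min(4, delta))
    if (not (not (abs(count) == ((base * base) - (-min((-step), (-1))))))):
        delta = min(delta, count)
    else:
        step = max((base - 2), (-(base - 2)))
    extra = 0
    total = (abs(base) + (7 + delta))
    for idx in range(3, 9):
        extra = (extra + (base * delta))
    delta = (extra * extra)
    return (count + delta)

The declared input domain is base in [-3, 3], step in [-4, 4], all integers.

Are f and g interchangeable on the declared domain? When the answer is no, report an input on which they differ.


base=-3, step=-4 yields 18662644 from f but 18663360 from g.
verdict: not equivalent; witness: base=-3, step=-4


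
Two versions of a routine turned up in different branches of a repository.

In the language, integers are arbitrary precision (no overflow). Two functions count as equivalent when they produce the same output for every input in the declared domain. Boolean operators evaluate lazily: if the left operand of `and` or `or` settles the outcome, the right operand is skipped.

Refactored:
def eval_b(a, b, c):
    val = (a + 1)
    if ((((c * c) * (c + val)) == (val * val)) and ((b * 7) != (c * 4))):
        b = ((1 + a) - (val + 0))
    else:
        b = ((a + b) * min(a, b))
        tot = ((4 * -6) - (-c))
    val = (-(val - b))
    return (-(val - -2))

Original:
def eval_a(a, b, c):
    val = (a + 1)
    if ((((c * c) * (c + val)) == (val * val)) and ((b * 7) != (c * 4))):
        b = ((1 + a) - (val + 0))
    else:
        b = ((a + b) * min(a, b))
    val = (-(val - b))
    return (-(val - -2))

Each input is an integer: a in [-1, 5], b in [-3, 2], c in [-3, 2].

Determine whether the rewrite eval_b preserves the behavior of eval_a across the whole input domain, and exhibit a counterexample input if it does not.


The suspicious-looking change has no observable effect anywhere in the declared ranges.
Tracing a=0, b=-3, c=0: eval_a: val = 1; ((((c * c) * (c + val)) == (val * val)) and ((b * 7) != (c * 4))) -> false; b = 9; val = 8; return -10 | eval_b: val = 1; ((((c * c) * (c + val)) == (val * val)) and ((b * 7) != (c * 4))) -> false; b = 9; tot = -24; val = 8; return -10 — matching result -10.
An exhaustive pass over the 252 declared inputs shows identical outputs.
verdict: equivalent


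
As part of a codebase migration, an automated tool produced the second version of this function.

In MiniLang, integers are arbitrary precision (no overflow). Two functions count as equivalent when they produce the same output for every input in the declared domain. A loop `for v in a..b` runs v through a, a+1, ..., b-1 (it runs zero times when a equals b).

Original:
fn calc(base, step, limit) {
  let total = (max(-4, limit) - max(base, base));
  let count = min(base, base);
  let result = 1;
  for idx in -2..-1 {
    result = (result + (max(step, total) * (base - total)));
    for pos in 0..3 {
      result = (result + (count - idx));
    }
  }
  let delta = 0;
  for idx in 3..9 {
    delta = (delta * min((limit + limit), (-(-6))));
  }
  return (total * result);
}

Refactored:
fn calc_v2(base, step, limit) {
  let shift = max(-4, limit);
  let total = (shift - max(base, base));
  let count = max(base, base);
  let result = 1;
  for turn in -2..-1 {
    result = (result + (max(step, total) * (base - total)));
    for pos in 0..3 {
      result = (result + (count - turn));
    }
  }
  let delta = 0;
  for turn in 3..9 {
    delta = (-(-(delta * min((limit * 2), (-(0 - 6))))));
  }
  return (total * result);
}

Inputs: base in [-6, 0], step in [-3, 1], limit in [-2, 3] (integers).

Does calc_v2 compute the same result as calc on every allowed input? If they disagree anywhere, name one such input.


Although `min(base, base)` became `max(base, base)`, no input in the stated domain can expose it.
One worked example (base=-4, step=-1, limit=2) — calc: total = 6; count = -4; result = 1; [idx=-2]; result = -59; [pos=0]; result = -61; [pos=1]; result = -63; [pos=2]; result = -65; delta = 0; [idx=3]; delta = 0; [idx=4]; delta = 0; [idx=5]; delta = 0; [idx=6]; delta = 0; [idx=7]; delta = 0; [idx=8]; delta = 0; return -390; calc_v2: shift = 2; total = 6; count = -4; result = 1; [turn=-2]; result = -59; [pos=0]; result = -61; [pos=1]; result = -63; [pos=2]; result = -65; delta = 0; [turn=3]; delta = 0; [turn=4]; delta = 0; [turn=5]; delta = 0; [turn=6]; delta = 0; [turn=7]; delta = 0; [turn=8]; delta = 0; return -390; agreement on -390.
Sweeping the whole domain (210 inputs) finds no disagreement.
verdict: equivalent


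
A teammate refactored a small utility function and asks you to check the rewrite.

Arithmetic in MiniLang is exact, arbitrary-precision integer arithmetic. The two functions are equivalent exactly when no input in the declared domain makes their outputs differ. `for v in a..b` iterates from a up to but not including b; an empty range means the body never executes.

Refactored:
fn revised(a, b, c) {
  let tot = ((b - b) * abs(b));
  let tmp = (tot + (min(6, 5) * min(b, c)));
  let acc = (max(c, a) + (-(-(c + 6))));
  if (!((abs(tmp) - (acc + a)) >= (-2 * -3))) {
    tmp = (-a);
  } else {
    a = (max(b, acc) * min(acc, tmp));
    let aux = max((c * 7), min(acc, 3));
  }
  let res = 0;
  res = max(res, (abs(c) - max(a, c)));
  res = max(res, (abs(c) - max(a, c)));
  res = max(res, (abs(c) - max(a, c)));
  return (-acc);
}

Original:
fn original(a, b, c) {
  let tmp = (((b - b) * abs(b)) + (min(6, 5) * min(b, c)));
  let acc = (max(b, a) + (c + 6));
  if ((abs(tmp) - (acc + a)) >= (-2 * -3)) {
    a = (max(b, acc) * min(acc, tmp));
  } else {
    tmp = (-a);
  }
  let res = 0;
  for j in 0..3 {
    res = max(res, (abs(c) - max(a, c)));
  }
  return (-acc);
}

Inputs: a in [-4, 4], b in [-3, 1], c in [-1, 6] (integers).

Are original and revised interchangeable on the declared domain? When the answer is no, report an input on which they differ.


Consider the input a=-4, b=-3, c=-1.
original: tmp=-15, then acc=2, then ((abs(tmp) - (acc + a)) >= (-2 * -3)) is true, then a=-30, then res=0, then (j=0), then res=2, then (j=1), then res=2, then (j=2), then res=2, then returns -2
revised: tot=0, then tmp=-15, then acc=4, then (!((abs(tmp) - (acc + a)) >= (-2 * -3))) is false, then a=-60, then aux=3, then res=0, then res=2, then res=2, then res=2, then returns -4
-2 against -4: the behavior changed.
verdict: not equivalent; witness: a=-4, b=-3, c=-1


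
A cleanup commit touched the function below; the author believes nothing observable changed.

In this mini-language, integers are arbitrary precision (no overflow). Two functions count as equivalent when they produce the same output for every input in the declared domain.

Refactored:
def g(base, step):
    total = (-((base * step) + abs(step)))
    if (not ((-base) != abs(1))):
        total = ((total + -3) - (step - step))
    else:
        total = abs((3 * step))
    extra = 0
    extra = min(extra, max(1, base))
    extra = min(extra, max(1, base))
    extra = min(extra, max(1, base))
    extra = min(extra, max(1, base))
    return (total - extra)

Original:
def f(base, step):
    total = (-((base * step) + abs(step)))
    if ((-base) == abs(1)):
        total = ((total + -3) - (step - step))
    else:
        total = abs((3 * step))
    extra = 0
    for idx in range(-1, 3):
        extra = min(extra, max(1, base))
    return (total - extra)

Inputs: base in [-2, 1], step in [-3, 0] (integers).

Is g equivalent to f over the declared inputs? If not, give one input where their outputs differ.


Reading the diff, among the changes: comparison usage differs, constant usage differs, boolean connective usage differs, loop structure differs, local variable names differ, statement counts differ, min/max/abs usage differs.
Tracing base=0, step=-2: f: total=-2, then ((-base) == abs(1)) is false, then total=6, then extra=0, then (idx=-1), then extra=0, then (idx=0), then extra=0, then (idx=1), then extra=0, then (idx=2), then extra=0, then returns 6 | g: total=-2, then (not ((-base) != abs(1))) is false, then total=6, then extra=0, then extra=0, then extra=0, then extra=0, then extra=0, then returns 6 — matching result 6.
Every one of the 16 inputs gives matching results.
verdict: equivalent
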